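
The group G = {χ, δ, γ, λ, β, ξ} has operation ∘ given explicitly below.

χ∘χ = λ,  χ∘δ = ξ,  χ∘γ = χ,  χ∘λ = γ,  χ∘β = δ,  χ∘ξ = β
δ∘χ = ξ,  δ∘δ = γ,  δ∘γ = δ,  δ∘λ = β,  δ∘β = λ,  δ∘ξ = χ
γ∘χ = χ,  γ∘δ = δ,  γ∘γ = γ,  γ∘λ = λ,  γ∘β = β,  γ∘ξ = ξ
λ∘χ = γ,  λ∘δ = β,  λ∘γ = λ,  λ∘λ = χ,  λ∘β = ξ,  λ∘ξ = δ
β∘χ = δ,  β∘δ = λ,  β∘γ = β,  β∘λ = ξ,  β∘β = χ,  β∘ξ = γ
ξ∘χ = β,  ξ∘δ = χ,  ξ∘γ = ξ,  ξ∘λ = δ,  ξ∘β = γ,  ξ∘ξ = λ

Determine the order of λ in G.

3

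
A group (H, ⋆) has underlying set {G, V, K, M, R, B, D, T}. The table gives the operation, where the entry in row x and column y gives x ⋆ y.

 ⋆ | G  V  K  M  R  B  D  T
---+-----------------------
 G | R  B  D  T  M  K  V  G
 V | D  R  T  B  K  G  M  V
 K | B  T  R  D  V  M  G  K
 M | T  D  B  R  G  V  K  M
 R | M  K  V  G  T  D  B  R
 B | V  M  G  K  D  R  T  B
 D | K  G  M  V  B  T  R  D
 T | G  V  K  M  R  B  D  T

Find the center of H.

{R, T}

An element z is central iff its row equals its column in the table.
For B: B ⋆ G = V ≠ K = G ⋆ B, so B ∉ Z.
Checking each element this way leaves Z(H) = {R, T}.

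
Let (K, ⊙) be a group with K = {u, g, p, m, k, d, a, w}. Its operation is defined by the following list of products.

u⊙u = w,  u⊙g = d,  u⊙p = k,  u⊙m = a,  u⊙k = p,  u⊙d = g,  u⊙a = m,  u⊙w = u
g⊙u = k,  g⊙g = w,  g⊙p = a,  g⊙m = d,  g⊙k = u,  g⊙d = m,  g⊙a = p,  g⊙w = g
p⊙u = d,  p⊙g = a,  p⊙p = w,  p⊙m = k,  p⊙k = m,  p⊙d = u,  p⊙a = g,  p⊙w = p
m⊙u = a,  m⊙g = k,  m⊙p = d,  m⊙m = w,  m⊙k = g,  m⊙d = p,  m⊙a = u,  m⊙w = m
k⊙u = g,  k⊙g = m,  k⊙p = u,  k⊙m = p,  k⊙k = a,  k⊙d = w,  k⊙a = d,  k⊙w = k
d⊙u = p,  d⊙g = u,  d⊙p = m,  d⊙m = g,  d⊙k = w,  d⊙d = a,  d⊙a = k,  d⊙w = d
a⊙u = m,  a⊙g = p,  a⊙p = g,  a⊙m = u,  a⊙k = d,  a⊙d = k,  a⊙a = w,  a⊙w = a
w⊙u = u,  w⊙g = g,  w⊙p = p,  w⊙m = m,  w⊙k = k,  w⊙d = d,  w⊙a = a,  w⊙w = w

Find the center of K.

{a, w}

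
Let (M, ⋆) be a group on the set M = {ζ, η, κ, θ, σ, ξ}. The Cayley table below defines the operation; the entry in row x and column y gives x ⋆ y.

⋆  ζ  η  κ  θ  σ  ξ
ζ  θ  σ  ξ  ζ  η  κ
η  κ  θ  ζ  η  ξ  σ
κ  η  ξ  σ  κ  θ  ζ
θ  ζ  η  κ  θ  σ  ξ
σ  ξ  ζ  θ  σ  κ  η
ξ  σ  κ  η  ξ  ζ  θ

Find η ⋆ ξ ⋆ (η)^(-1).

ζ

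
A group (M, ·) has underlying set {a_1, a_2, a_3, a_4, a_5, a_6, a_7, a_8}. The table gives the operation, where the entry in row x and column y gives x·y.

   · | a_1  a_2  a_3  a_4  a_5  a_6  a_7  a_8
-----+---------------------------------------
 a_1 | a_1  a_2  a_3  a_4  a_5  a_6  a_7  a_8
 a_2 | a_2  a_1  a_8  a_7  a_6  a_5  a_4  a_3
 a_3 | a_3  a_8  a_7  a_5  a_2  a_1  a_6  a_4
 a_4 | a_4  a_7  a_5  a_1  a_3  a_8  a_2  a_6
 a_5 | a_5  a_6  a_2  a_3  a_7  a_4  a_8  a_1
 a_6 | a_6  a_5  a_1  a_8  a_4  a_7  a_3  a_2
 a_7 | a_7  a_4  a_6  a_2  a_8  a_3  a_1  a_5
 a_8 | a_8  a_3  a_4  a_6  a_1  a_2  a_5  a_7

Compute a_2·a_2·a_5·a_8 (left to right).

a_2·a_2 = a_1
a_1·a_5 = a_5
a_5·a_8 = a_1
(Structurally, M here is isomorphic to Z_2 x Z_4.)

a_1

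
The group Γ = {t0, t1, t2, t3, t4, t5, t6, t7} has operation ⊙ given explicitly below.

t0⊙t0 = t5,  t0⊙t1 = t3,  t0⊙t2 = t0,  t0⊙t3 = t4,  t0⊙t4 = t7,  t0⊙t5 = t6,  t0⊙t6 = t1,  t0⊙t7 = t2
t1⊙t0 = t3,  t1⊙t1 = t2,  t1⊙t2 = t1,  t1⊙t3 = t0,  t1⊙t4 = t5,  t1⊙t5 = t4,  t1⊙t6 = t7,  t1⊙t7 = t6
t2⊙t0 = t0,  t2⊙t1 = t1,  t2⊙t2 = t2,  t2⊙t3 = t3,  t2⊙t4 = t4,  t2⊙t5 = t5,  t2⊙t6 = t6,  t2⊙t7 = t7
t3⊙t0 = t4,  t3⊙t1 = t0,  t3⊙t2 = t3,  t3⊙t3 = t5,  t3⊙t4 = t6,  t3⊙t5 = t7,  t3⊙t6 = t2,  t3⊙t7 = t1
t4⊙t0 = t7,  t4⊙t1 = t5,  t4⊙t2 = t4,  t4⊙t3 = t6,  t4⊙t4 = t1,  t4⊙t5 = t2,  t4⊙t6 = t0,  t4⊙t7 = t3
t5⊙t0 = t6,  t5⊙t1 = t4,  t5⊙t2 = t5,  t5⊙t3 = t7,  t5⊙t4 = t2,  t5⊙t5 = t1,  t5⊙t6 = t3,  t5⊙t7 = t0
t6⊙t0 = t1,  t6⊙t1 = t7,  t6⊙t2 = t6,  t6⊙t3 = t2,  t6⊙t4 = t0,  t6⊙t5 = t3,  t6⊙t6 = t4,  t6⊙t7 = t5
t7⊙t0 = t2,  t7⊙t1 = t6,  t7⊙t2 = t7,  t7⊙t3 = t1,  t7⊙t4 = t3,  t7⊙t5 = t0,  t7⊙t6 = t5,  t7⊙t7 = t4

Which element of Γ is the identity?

t2

The identity e satisfies e ⊙ x = x for all x, so its row in the table reproduces the column headers.
Row t2 reads: t0, t1, t2, t3, t4, t5, t6, t7 — exactly the header order. So t2 is the identity.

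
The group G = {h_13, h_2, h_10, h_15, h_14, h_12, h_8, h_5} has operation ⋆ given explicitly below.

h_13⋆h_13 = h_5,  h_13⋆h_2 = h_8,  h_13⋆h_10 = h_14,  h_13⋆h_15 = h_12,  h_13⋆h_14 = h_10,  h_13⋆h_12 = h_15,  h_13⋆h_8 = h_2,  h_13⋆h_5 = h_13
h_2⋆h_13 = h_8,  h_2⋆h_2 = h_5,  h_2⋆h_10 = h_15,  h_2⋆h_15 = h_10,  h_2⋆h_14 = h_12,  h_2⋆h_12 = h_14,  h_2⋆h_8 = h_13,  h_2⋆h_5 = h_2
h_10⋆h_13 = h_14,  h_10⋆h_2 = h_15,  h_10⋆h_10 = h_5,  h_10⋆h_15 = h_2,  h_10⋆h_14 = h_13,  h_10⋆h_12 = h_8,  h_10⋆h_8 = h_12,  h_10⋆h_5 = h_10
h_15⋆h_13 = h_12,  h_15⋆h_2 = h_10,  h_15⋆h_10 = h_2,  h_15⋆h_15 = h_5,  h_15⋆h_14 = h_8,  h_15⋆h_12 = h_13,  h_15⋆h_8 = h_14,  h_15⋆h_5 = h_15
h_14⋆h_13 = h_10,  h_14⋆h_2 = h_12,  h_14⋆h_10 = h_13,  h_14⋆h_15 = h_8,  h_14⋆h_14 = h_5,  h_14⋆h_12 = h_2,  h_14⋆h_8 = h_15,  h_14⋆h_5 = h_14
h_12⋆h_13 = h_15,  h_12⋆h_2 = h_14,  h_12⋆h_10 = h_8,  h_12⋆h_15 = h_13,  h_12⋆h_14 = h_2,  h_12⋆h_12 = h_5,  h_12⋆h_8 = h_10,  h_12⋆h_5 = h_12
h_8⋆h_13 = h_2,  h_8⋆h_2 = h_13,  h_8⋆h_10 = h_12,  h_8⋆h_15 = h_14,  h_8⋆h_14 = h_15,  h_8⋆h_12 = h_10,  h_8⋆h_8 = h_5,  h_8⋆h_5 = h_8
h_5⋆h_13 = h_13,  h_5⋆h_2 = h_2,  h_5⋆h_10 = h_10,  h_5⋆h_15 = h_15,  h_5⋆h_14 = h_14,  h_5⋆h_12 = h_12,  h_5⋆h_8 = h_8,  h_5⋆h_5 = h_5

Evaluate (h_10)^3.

h_10

h_10^1 = h_10
h_10^2 = h_10 ⋆ h_10 = h_5
h_10^3 = h_5 ⋆ h_10 = h_10
(Structurally, G here is isomorphic to the elementary abelian group (Z_2)^3.)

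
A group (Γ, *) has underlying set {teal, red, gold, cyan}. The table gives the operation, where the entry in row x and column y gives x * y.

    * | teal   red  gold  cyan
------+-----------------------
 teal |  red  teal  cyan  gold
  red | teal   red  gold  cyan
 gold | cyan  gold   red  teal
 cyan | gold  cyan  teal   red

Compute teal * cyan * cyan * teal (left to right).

red

teal * cyan = gold
gold * cyan = teal
teal * teal = red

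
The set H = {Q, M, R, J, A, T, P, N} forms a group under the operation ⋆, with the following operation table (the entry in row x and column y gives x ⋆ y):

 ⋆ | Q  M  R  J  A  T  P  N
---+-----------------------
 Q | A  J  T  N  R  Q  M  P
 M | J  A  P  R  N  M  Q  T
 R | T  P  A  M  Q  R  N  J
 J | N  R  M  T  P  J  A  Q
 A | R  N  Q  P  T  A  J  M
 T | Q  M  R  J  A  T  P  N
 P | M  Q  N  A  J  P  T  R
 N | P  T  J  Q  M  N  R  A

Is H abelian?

Check whether the table is symmetric across its main diagonal.
Every entry (row x, col y) equals the entry (row y, col x), so H is abelian.

Yes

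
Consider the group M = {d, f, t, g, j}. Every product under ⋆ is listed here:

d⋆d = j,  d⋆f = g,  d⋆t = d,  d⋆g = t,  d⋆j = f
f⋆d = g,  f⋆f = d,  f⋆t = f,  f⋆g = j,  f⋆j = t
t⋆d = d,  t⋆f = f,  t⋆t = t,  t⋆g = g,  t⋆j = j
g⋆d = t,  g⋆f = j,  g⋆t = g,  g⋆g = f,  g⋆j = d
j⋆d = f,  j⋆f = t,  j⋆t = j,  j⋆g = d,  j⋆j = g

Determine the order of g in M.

5

The identity element is t (its row matches the header).
g^1 = g
g^2 = g ⋆ g = f
g^3 = f ⋆ g = j
g^4 = j ⋆ g = d
g^5 = d ⋆ g = t
The first power of g equal to the identity is g^5, so ord(g) = 5.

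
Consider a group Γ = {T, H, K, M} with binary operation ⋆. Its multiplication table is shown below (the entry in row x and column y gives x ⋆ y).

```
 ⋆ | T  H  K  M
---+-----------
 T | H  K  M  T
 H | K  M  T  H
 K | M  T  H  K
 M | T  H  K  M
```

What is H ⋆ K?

T

Read row H, column K: H ⋆ K = T.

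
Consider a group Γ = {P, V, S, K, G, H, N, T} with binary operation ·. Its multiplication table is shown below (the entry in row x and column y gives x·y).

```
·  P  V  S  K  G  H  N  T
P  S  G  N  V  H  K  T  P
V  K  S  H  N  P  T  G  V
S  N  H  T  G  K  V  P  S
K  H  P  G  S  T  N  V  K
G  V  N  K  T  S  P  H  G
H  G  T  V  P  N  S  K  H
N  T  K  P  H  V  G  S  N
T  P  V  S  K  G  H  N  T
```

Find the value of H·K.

Read row H, column K: H·K = P.

P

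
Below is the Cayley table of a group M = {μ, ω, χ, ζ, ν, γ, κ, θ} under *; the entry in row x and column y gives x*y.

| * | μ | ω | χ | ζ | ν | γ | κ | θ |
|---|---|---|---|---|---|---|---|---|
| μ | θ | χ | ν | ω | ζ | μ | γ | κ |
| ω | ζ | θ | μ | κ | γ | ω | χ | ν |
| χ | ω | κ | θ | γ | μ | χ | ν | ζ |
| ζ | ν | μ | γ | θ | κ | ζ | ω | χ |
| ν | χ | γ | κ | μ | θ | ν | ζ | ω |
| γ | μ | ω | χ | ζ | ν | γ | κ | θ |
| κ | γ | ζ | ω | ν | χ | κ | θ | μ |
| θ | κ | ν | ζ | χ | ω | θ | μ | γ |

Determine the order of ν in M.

4

The identity element is γ (its row matches the header).
ν^1 = ν
ν^2 = ν*ν = θ
ν^3 = θ*ν = ω
ν^4 = ω*ν = γ
The first power of ν equal to the identity is ν^4, so ord(ν) = 4.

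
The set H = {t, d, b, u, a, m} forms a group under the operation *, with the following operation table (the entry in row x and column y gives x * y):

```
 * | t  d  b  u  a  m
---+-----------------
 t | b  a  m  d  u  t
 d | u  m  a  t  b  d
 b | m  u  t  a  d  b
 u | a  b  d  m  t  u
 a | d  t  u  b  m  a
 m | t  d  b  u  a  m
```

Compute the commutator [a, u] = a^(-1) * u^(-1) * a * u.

t

Identity is m; from the table a^(-1) = a and u^(-1) = u.
a * u = b
b * a = d
d * u = t
(Structurally, H here is isomorphic to the symmetric group S_3.)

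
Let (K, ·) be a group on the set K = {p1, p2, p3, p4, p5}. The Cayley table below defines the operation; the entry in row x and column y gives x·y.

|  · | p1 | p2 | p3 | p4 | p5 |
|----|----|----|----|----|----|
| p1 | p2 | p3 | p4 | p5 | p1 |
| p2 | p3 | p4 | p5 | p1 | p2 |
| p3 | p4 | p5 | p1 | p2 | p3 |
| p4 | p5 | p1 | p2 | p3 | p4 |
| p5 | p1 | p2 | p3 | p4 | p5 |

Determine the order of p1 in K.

The identity element is p5 (its row matches the header).
p1^1 = p1
p1^2 = p1·p1 = p2
p1^3 = p2·p1 = p3
p1^4 = p3·p1 = p4
p1^5 = p4·p1 = p5
The first power of p1 equal to the identity is p1^5, so ord(p1) = 5.

5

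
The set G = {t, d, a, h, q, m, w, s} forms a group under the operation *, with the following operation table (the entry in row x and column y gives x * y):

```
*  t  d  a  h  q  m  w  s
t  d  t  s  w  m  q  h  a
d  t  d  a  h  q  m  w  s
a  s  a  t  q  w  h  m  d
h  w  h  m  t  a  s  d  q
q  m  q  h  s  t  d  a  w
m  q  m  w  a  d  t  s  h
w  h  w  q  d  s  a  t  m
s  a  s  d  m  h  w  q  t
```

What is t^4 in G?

t^1 = t
t^2 = t * t = d
t^3 = d * t = t
t^4 = t * t = d

d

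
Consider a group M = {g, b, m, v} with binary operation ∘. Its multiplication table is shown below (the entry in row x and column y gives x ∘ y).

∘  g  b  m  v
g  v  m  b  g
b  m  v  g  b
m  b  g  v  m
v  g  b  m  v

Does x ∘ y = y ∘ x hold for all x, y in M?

Check whether the table is symmetric across its main diagonal.
Every entry (row x, col y) equals the entry (row y, col x), so M is abelian.

Yes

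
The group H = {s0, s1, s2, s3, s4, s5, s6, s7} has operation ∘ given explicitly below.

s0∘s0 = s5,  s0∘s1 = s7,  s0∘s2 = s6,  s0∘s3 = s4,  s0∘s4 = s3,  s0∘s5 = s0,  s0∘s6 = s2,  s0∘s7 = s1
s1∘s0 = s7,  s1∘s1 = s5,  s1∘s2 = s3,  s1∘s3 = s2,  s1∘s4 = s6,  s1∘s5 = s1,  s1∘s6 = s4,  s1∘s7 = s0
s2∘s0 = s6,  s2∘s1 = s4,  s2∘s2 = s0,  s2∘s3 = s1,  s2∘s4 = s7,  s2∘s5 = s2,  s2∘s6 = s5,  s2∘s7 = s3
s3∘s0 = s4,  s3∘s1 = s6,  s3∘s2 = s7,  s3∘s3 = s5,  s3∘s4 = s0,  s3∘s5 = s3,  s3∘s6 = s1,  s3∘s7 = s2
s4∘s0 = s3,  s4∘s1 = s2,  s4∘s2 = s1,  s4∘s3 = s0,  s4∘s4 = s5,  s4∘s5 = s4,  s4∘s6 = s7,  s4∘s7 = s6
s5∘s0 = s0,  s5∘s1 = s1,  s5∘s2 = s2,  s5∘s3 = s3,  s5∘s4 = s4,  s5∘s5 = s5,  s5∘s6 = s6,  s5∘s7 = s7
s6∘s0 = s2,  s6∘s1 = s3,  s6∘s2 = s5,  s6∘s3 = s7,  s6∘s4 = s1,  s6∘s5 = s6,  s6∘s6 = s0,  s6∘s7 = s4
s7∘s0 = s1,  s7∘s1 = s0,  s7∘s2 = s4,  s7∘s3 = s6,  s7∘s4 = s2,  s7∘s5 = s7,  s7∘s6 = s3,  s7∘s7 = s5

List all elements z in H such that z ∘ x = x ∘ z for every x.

An element z is central iff its row equals its column in the table.
For s4: s4 ∘ s6 = s7 ≠ s1 = s6 ∘ s4, so s4 ∉ Z.
Checking each element this way leaves Z(H) = {s0, s5}.

{s0, s5}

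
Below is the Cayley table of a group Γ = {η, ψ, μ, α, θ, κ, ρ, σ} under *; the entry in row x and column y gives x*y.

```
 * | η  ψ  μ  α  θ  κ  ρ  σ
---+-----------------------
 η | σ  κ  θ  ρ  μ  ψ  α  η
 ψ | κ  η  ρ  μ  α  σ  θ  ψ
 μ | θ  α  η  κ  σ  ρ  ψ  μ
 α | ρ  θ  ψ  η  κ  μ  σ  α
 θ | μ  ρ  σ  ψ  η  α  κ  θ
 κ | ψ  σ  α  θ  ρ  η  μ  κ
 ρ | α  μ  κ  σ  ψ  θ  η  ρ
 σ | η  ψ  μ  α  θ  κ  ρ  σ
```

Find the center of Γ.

{η, σ}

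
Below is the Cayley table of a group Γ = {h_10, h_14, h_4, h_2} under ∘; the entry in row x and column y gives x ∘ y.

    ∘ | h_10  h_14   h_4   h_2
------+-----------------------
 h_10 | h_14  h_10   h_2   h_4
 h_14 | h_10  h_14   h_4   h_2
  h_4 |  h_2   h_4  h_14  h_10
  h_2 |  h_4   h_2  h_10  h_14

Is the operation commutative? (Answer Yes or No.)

Check whether the table is symmetric across its main diagonal.
Every entry (row x, col y) equals the entry (row y, col x), so Γ is abelian.

Yes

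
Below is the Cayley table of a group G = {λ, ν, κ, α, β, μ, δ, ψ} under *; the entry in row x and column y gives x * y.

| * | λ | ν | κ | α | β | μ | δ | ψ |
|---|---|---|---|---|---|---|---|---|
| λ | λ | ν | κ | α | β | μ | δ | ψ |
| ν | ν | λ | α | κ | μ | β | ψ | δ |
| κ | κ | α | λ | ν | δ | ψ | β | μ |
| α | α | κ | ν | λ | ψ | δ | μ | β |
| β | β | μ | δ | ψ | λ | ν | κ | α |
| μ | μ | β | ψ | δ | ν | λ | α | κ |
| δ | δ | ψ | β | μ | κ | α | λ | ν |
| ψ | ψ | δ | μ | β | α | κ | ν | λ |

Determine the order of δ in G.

2

The identity element is λ (its row matches the header).
δ^1 = δ
δ^2 = δ * δ = λ
The first power of δ equal to the identity is δ^2, so ord(δ) = 2.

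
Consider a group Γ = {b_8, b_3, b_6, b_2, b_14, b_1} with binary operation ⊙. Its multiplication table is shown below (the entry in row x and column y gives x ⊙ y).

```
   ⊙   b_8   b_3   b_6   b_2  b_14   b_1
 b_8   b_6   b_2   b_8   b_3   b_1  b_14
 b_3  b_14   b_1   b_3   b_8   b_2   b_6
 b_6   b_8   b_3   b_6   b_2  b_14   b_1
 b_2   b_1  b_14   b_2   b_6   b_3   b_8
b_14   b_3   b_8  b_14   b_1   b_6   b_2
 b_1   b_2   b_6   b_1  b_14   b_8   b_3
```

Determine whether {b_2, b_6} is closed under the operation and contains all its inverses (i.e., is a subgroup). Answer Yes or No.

Yes

{b_2, b_6} contains the identity b_6.
Checking products: every product of two elements of {b_2, b_6} (read from the table) lies in {b_2, b_6}, so the set is closed.
In a finite group, a nonempty closed subset is a subgroup. So {b_2, b_6} ≤ Γ.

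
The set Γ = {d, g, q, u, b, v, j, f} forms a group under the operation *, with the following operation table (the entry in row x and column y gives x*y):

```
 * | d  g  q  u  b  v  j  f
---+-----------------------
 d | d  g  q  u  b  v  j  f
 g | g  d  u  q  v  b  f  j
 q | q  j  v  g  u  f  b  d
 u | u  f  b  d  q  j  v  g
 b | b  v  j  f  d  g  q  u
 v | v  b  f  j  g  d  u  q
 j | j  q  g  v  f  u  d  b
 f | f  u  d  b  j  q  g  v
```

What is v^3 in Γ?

v^1 = v
v^2 = v*v = d
v^3 = d*v = v

v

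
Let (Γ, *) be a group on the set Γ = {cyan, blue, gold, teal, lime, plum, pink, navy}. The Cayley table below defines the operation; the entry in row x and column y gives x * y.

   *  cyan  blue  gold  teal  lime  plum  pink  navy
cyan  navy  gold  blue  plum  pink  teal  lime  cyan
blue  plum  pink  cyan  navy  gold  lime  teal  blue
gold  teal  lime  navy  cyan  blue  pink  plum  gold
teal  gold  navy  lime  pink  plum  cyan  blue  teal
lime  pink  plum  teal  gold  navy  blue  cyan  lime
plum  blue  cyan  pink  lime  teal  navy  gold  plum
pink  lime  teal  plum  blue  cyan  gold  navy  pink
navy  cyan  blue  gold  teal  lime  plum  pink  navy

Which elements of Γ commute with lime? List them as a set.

{cyan, lime, navy, pink}

Compare row lime with column lime entry by entry.
cyan * lime = pink = lime * cyan, so cyan commutes with lime.
teal * lime = plum but lime * teal = gold, so teal does not.
Collecting the elements that commute with lime: C(lime) = {cyan, lime, navy, pink}.
(Structurally, Γ here is isomorphic to the dihedral group D_4.)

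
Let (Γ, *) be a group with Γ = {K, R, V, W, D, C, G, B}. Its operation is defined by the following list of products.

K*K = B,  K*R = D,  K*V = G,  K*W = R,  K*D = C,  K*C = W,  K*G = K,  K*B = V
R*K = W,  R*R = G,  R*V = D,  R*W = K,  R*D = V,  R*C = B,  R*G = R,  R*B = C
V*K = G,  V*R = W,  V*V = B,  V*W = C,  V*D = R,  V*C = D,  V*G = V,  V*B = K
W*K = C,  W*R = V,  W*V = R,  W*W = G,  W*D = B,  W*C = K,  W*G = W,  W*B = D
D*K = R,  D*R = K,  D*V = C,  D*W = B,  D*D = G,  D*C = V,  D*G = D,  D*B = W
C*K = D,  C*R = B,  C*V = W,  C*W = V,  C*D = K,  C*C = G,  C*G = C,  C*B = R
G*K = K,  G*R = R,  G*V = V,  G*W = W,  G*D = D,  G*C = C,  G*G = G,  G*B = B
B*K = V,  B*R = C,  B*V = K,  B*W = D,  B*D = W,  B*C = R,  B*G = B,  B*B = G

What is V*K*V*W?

C

V*K = G
G*V = V
V*W = C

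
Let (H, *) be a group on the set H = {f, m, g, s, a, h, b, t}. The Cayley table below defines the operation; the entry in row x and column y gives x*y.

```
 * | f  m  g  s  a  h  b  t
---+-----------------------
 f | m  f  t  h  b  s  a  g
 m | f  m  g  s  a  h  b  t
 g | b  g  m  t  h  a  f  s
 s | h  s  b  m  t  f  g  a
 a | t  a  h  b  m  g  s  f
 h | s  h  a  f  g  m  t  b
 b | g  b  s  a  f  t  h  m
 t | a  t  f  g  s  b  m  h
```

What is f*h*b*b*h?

s

f*h = s
s*b = g
g*b = f
f*h = s
(Structurally, H here is isomorphic to the dihedral group D_4.)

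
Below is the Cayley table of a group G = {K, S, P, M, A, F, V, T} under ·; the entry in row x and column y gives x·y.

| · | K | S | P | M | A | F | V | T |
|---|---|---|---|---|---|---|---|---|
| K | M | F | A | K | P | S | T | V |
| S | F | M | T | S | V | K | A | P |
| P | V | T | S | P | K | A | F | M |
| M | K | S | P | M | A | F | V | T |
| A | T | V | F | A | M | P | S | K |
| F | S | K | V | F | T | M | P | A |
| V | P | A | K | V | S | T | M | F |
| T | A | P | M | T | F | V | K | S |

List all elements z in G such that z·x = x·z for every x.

An element z is central iff its row equals its column in the table.
For V: V·P = K ≠ F = P·V, so V ∉ Z.
Checking each element this way leaves Z(G) = {M, S}.

{M, S}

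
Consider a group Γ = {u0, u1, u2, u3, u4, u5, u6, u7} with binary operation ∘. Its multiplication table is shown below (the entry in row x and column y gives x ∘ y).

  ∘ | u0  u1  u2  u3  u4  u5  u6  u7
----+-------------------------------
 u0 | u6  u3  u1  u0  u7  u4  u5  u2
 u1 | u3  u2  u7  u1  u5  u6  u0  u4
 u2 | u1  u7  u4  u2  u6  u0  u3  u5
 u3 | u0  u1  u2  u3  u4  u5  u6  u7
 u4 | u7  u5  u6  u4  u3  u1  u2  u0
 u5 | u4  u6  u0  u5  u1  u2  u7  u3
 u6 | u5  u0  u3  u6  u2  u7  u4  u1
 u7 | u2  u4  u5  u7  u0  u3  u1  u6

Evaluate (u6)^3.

u2

u6^1 = u6
u6^2 = u6 ∘ u6 = u4
u6^3 = u4 ∘ u6 = u2
(Structurally, Γ here is isomorphic to the cyclic group Z_8.)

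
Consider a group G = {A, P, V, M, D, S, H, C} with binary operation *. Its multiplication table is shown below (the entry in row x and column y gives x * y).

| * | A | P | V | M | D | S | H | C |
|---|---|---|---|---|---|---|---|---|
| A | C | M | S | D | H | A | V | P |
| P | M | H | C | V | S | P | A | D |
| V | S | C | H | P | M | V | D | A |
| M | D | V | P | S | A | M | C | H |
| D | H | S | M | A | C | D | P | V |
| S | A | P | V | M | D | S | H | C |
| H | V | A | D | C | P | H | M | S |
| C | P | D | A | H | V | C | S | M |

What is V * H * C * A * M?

V * H = D
D * C = V
V * A = S
S * M = M

M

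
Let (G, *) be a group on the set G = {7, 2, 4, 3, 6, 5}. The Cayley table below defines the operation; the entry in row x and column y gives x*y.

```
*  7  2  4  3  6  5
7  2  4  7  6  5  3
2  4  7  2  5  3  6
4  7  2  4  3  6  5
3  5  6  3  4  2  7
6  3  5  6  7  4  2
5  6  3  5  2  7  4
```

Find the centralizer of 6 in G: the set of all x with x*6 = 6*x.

{4, 6}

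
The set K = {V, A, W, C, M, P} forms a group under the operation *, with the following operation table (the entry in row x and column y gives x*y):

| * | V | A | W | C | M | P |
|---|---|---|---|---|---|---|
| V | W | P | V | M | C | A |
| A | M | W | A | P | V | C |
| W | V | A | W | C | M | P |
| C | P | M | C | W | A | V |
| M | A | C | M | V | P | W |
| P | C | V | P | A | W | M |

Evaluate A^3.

A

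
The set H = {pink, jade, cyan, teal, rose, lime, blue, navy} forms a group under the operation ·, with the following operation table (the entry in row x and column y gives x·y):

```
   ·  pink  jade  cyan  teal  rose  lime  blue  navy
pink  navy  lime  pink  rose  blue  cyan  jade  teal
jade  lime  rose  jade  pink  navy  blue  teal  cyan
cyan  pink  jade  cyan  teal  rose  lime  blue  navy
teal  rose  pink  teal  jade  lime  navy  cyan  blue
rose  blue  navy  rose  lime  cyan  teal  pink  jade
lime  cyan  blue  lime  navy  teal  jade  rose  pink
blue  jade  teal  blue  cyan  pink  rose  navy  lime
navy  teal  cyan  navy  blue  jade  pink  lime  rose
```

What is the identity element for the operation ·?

cyan

The identity e satisfies e·x = x for all x, so its row in the table reproduces the column headers.
Row cyan reads: pink, jade, cyan, teal, rose, lime, blue, navy — exactly the header order. So cyan is the identity.
(Structurally, H here is isomorphic to the cyclic group Z_8.)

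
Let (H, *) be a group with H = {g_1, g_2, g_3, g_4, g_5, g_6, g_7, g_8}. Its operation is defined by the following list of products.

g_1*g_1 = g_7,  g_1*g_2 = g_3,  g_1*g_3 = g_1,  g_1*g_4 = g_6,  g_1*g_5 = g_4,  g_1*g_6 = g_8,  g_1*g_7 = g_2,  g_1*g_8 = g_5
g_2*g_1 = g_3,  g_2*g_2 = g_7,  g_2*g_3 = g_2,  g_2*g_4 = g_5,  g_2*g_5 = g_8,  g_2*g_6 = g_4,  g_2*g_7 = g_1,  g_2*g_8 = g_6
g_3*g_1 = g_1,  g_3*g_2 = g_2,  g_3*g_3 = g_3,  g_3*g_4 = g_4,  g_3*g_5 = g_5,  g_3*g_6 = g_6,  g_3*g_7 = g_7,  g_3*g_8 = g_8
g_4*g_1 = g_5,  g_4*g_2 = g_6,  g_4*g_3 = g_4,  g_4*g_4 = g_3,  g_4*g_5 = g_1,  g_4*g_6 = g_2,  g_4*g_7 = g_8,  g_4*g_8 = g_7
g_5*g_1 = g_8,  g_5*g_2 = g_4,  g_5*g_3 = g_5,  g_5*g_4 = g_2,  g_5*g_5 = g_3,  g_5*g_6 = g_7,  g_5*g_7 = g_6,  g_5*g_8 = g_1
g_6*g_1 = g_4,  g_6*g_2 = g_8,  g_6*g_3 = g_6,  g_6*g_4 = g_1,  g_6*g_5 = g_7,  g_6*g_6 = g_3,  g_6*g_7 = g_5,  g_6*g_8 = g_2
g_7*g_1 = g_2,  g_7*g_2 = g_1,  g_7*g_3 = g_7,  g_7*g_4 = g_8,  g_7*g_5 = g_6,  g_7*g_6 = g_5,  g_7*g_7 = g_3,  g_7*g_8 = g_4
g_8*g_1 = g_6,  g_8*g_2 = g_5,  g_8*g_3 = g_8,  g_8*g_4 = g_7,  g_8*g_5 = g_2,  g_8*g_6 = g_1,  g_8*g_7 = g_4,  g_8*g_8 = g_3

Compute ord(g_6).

2

The identity element is g_3 (its row matches the header).
g_6^1 = g_6
g_6^2 = g_6*g_6 = g_3
The first power of g_6 equal to the identity is g_6^2, so ord(g_6) = 2.
(Structurally, H here is isomorphic to the dihedral group D_4.)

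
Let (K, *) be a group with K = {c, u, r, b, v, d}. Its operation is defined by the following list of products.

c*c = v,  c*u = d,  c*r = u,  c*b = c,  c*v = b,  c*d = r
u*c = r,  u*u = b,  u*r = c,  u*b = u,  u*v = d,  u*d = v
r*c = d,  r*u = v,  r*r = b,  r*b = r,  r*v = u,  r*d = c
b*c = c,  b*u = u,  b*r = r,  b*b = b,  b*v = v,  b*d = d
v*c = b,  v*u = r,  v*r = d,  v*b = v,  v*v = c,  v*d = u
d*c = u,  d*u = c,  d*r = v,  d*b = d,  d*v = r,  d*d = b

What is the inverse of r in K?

r

First locate the identity: row b matches the header, so b is the identity.
Scan row r for b: r * r = b. Hence r^(-1) = r.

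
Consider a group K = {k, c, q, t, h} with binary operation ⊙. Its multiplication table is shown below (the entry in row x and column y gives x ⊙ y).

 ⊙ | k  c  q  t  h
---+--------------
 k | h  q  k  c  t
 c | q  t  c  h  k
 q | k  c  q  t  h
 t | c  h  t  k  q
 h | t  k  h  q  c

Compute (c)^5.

q

c^1 = c
c^2 = c ⊙ c = t
c^3 = t ⊙ c = h
c^4 = h ⊙ c = k
c^5 = k ⊙ c = q
(Structurally, K here is isomorphic to the cyclic group Z_5.)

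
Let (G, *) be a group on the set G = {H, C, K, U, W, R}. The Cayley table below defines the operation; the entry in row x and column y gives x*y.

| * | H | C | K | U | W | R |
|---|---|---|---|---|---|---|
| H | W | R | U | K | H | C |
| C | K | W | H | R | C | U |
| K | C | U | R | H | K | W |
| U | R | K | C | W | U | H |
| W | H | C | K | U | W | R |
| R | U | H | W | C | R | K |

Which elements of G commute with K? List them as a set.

{K, R, W}

Compare row K with column K entry by entry.
R*K = W = K*R, so R commutes with K.
H*K = U but K*H = C, so H does not.
Collecting the elements that commute with K: C(K) = {K, R, W}.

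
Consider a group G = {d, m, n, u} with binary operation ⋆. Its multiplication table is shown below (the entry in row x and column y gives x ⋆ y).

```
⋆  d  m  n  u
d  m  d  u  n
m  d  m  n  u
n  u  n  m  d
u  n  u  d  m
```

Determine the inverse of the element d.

First locate the identity: row m matches the header, so m is the identity.
Scan row d for m: d ⋆ d = m. Hence d^(-1) = d.

d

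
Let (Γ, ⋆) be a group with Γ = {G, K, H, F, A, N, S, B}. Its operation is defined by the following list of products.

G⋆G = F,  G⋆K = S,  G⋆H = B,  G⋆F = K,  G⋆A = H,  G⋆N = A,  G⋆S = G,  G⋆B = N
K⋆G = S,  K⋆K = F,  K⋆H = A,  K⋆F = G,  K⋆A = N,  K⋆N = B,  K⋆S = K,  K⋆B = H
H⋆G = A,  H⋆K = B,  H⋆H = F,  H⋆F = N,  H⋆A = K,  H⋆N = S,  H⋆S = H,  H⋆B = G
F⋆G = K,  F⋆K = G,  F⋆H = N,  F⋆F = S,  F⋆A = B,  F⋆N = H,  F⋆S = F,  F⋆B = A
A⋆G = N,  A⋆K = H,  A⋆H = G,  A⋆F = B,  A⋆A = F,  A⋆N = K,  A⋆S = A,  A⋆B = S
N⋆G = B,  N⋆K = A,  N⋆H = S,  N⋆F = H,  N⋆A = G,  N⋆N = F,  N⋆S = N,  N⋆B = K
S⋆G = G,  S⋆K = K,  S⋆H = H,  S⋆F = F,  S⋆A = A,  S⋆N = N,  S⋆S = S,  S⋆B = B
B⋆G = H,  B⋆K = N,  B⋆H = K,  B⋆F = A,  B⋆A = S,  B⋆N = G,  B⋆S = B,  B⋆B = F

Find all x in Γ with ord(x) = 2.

Identity is S. Compute the order of each non-identity element by repeated multiplication:
  G: G → F → K → S  (order 4)
  K: K → F → G → S  (order 4)
  H: H → F → N → S  (order 4)
  F: F → S  (order 2)
  A: A → F → B → S  (order 4)
  N: N → F → H → S  (order 4)
  B: B → F → A → S  (order 4)
Elements of order 2: {F}.
(Structurally, Γ here is isomorphic to the quaternion group Q_8.)

{F}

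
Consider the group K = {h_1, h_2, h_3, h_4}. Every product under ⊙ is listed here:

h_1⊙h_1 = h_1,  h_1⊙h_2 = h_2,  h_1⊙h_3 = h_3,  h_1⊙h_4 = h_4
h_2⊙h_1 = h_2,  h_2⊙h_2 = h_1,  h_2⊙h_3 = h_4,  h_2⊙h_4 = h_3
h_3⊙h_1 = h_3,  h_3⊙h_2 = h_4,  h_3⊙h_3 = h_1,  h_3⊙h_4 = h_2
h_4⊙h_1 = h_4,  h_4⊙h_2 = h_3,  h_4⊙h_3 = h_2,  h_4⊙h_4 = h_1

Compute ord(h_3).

2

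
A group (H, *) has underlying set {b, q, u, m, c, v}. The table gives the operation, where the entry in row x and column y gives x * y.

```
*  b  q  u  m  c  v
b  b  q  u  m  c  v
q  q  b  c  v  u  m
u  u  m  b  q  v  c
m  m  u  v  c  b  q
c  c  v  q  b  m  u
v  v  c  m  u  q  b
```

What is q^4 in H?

q^1 = q
q^2 = q * q = b
q^3 = b * q = q
q^4 = q * q = b

b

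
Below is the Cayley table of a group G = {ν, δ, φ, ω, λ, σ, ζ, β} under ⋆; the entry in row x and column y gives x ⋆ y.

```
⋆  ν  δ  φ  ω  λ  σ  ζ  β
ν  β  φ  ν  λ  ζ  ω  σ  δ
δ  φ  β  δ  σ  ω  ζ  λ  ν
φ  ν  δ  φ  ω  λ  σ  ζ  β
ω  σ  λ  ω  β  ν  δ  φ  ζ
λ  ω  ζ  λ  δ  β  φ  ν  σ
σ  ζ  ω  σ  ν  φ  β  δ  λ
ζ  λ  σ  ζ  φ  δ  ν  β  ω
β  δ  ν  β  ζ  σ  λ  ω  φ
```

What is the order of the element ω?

The identity element is φ (its row matches the header).
ω^1 = ω
ω^2 = ω ⋆ ω = β
ω^3 = β ⋆ ω = ζ
ω^4 = ζ ⋆ ω = φ
The first power of ω equal to the identity is ω^4, so ord(ω) = 4.

4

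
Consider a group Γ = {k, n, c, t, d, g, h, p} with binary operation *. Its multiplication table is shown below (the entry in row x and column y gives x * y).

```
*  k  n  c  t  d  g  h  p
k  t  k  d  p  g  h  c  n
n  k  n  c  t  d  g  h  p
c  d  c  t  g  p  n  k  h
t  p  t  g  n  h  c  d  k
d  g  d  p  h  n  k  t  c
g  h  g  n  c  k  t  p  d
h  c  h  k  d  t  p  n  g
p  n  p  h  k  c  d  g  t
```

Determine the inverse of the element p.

First locate the identity: row n matches the header, so n is the identity.
Scan row p for n: p * k = n. Hence p^(-1) = k.

k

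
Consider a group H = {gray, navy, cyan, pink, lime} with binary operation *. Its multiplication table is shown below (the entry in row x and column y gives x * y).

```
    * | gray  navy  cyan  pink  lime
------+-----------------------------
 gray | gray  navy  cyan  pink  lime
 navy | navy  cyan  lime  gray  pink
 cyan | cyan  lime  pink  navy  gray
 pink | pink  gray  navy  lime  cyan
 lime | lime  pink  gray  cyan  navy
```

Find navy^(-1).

First locate the identity: row gray matches the header, so gray is the identity.
Scan row navy for gray: navy * pink = gray. Hence navy^(-1) = pink.

pink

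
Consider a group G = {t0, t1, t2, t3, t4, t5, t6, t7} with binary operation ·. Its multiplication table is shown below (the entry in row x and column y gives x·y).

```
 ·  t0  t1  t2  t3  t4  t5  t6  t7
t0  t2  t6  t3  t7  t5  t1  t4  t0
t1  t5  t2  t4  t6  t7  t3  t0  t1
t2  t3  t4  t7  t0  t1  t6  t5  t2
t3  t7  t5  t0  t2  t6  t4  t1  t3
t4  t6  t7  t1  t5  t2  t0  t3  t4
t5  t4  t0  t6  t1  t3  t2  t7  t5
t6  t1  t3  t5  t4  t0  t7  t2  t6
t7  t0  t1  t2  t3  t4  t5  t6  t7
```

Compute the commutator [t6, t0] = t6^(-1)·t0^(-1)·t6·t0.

Identity is t7; from the table t6^(-1) = t5 and t0^(-1) = t3.
t5·t3 = t1
t1·t6 = t0
t0·t0 = t2

t2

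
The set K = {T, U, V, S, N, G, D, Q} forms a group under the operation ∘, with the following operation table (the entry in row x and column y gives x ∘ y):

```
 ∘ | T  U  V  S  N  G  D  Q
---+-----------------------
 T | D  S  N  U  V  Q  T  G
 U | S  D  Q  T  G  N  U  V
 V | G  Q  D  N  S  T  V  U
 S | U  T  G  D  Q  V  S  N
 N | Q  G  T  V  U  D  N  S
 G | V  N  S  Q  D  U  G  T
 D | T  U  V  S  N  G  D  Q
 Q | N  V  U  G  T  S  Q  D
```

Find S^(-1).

S

First locate the identity: row D matches the header, so D is the identity.
Scan row S for D: S ∘ S = D. Hence S^(-1) = S.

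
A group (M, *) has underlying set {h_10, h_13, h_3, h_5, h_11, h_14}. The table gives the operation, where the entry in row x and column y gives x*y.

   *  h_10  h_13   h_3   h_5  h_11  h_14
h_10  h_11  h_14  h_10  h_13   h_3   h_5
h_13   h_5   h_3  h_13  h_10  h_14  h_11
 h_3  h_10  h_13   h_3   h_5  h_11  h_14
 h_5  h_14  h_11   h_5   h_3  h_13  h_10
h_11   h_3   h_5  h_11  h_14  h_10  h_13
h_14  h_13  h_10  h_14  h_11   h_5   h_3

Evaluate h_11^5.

h_11^1 = h_11
h_11^2 = h_11*h_11 = h_10
h_11^3 = h_10*h_11 = h_3
h_11^4 = h_3*h_11 = h_11
h_11^5 = h_11*h_11 = h_10
(Structurally, M here is isomorphic to the symmetric group S_3.)

h_10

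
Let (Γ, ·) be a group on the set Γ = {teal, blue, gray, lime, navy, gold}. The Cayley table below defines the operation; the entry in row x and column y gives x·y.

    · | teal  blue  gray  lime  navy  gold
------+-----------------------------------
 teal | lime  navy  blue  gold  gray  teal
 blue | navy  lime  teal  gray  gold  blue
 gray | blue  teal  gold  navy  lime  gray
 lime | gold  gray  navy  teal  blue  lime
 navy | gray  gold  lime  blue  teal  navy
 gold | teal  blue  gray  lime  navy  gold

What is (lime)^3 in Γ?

gold

lime^1 = lime
lime^2 = lime·lime = teal
lime^3 = teal·lime = gold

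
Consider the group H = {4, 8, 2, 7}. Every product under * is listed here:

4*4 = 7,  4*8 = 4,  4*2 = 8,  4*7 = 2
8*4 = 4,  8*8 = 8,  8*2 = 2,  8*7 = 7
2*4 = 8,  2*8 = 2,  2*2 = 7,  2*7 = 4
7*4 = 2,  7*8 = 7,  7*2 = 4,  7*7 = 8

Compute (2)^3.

2^1 = 2
2^2 = 2*2 = 7
2^3 = 7*2 = 4

4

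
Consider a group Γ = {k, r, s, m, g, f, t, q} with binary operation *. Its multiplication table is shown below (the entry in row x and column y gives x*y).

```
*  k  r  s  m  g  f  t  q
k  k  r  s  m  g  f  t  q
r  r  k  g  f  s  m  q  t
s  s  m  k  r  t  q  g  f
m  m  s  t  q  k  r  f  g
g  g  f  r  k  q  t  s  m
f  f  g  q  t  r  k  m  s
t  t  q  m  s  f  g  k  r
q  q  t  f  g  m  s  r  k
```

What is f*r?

g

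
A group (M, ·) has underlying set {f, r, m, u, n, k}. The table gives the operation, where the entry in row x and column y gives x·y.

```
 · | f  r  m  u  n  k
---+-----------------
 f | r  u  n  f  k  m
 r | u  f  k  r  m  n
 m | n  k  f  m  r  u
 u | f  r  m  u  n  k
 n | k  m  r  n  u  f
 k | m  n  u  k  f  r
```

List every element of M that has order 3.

Identity is u. Compute the order of each non-identity element by repeated multiplication:
  f: f → r → u  (order 3)
  r: r → f → u  (order 3)
  m: m → f → n → r → k → u  (order 6)
  n: n → u  (order 2)
  k: k → r → n → f → m → u  (order 6)
Elements of order 3: {f, r}.

{f, r}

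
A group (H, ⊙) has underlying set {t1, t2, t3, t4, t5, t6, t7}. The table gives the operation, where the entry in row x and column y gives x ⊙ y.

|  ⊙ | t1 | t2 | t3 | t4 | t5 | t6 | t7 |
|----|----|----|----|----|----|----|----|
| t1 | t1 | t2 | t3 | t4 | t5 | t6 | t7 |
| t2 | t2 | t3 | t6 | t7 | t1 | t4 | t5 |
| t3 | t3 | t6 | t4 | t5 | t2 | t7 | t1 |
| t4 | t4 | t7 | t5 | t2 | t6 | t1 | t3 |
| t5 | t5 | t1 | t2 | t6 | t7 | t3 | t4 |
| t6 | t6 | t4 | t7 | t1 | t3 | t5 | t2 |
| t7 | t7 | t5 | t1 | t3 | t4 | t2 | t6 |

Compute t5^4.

t6

t5^1 = t5
t5^2 = t5 ⊙ t5 = t7
t5^3 = t7 ⊙ t5 = t4
t5^4 = t4 ⊙ t5 = t6
(Structurally, H here is isomorphic to the cyclic group Z_7.)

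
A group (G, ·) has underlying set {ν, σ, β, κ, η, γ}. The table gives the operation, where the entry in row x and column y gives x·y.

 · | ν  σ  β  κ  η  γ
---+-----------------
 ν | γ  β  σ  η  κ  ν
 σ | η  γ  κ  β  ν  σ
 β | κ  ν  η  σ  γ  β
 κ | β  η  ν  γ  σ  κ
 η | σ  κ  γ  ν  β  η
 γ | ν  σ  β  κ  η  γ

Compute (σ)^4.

σ^1 = σ
σ^2 = σ·σ = γ
σ^3 = γ·σ = σ
σ^4 = σ·σ = γ

γ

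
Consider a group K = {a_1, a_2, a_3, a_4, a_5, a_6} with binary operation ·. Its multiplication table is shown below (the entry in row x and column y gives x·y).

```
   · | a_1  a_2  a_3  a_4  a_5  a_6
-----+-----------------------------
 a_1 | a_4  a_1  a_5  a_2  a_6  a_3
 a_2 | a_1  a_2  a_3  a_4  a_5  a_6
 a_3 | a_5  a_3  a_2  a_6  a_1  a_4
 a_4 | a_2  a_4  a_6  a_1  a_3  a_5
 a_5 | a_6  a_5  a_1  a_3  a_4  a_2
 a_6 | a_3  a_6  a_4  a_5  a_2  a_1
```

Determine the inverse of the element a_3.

a_3

First locate the identity: row a_2 matches the header, so a_2 is the identity.
Scan row a_3 for a_2: a_3·a_3 = a_2. Hence a_3^(-1) = a_3.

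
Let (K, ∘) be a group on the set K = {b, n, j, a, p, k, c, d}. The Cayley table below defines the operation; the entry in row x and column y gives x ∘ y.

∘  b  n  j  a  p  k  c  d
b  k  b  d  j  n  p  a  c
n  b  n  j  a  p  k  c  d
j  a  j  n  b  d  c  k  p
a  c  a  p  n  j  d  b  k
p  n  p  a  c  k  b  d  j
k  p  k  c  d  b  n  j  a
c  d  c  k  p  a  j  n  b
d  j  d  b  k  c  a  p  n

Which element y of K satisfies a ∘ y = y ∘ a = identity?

a

First locate the identity: row n matches the header, so n is the identity.
Scan row a for n: a ∘ a = n. Hence a^(-1) = a.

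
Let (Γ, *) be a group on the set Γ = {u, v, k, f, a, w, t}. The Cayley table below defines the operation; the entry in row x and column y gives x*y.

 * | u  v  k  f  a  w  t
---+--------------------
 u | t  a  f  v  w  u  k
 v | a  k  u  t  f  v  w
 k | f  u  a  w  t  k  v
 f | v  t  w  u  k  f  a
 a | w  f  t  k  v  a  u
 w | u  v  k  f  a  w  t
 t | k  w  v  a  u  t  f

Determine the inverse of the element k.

First locate the identity: row w matches the header, so w is the identity.
Scan row k for w: k*f = w. Hence k^(-1) = f.

f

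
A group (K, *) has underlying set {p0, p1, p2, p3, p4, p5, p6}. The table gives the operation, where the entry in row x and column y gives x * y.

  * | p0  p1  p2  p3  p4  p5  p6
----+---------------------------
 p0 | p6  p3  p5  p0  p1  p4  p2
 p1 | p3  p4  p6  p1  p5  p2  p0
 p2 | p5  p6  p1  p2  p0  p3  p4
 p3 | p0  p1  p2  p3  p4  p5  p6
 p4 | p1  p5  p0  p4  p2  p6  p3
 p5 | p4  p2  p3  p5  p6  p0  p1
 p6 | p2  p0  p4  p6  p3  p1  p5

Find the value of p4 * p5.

p6

Read row p4, column p5: p4 * p5 = p6.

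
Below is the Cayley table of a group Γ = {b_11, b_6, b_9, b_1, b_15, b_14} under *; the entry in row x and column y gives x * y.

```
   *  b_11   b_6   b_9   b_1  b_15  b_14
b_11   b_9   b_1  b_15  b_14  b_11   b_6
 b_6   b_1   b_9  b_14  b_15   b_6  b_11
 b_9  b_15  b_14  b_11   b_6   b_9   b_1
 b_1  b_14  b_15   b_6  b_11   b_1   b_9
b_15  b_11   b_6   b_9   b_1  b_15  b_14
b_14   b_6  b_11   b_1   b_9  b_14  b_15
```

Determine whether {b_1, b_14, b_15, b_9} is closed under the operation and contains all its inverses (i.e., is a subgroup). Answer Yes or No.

b_1 * b_1 = b_11, which is not in {b_1, b_14, b_15, b_9}.
The subset is not closed under *, so it is not a subgroup.
(Structurally, Γ here is isomorphic to the cyclic group Z_6.)

No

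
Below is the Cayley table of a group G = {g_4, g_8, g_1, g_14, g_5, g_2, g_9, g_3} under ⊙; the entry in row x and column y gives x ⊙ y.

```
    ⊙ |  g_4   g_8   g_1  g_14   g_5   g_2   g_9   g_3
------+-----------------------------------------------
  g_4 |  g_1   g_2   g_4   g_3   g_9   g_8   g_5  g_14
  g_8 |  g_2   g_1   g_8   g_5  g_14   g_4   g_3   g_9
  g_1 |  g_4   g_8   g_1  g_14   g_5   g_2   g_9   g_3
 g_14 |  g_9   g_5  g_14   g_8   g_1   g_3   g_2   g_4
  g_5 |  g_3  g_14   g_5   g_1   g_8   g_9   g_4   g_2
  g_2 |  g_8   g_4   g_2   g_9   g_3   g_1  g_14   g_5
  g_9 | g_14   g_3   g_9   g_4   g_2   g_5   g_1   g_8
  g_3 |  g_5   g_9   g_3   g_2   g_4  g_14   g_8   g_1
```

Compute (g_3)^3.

g_3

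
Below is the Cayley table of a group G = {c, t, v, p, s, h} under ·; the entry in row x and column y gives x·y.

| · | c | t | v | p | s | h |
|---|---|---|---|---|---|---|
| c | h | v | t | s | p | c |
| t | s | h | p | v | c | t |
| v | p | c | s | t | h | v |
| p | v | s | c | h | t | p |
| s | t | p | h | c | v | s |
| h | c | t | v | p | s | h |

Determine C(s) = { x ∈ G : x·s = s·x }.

Compare row s with column s entry by entry.
v·s = h = s·v, so v commutes with s.
t·s = c but s·t = p, so t does not.
Collecting the elements that commute with s: C(s) = {h, s, v}.

{h, s, v}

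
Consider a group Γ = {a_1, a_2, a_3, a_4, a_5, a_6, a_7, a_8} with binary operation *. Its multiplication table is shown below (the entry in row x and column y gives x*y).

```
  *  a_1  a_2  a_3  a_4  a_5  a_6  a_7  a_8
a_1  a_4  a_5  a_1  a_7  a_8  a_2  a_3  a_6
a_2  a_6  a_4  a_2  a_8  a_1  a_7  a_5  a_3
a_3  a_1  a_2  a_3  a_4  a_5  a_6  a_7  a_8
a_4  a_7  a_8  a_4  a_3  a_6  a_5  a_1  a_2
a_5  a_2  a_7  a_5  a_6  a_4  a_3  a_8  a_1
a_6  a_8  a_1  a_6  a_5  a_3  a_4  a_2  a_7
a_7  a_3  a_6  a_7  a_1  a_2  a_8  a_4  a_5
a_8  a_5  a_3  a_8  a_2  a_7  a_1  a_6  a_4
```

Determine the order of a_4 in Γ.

The identity element is a_3 (its row matches the header).
a_4^1 = a_4
a_4^2 = a_4*a_4 = a_3
The first power of a_4 equal to the identity is a_4^2, so ord(a_4) = 2.

2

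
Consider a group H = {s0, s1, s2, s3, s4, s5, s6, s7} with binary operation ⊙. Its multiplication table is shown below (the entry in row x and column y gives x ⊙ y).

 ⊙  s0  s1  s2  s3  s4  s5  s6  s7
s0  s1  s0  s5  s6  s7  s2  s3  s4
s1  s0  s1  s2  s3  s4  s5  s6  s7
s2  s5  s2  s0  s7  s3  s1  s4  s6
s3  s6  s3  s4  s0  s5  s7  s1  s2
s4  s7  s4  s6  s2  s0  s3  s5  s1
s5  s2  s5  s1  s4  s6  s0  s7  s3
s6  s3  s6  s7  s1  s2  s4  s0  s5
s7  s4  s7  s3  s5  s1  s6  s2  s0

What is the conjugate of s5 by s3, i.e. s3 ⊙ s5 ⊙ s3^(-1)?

s2

The identity is s1. In row s3, the entry s1 sits in column s6, so s3^(-1) = s6.
s3 ⊙ s5 = s7
s7 ⊙ s6 = s2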